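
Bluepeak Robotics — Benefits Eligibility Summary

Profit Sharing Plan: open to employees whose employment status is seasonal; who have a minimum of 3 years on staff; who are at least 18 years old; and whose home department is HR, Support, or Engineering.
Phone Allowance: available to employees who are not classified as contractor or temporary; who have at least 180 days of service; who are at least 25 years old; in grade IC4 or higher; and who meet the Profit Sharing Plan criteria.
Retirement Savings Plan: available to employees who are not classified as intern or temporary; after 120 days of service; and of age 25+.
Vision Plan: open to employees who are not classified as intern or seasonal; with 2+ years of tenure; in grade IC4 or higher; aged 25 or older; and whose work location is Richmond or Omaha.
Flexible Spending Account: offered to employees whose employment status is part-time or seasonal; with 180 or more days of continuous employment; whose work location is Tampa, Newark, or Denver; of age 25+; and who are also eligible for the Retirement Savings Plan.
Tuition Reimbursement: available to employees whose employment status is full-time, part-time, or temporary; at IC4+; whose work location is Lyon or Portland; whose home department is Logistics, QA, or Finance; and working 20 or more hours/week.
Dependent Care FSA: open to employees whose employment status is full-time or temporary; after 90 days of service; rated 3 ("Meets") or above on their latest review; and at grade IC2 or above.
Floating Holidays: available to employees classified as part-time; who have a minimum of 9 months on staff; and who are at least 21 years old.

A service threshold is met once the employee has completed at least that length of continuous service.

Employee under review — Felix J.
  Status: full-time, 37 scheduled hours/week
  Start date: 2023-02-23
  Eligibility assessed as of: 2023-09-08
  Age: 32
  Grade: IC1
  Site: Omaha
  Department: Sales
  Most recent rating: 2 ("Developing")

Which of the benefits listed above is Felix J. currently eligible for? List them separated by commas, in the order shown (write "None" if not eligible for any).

Retirement Savings Plan

Service from 2023-02-23 to 2023-09-08: 197 days.
Profit Sharing Plan — status full-time ✗ (requires seasonal) → not eligible.
Phone Allowance — status full-time ✓ (not excluded); service 197 days ≥ 180 days ✓; age 32 ≥ 25 ✓; grade IC1 < IC4 ✗ → not eligible.
Retirement Savings Plan — status full-time ✓ (not excluded); service 197 days ≥ 120 days ✓; age 32 ≥ 25 ✓ → eligible.
Vision Plan — status full-time ✓ (not excluded); service 197 days < 2 years (≈730 days) ✗ → not eligible.
Flexible Spending Account — status full-time ✗ (requires part-time or seasonal) → not eligible.
Tuition Reimbursement — status full-time ✓; grade IC1 < IC4 ✗ → not eligible.
Dependent Care FSA — status full-time ✓; service 197 days ≥ 90 days ✓; rating 2 < 3 ✗ → not eligible.
Floating Holidays — status full-time ✗ (requires part-time) → not eligible.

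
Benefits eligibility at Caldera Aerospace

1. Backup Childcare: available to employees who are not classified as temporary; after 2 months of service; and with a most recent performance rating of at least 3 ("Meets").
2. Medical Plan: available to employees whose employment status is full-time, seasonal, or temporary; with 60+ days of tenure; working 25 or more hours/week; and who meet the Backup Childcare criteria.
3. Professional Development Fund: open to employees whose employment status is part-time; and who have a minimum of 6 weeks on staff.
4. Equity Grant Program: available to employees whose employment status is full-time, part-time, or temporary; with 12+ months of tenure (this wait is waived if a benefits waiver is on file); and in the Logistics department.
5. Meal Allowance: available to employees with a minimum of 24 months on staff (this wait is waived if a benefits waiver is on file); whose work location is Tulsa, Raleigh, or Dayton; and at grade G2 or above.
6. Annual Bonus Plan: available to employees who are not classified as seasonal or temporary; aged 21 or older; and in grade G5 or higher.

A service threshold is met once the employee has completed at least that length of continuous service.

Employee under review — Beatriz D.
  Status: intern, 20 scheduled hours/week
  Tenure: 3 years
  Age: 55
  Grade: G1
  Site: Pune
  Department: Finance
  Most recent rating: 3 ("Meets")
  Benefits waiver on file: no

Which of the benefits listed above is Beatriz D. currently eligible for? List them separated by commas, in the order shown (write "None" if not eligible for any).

Backup Childcare — status intern ✓ (not excluded); service 3 years ≥ 2 months (≈60 days) ✓; rating 3 ≥ 3 ✓ → eligible.
Medical Plan — status intern ✗ (requires full-time, seasonal, or temporary) → not eligible.
Professional Development Fund — status intern ✗ (requires part-time) → not eligible.
Equity Grant Program — status intern ✗ (requires full-time, part-time, or temporary) → not eligible.
Meal Allowance — no waiver, service 3 years ≥ 24 months (≈720 days) ✓; site Pune ✗ (not Tulsa, Raleigh, or Dayton) → not eligible.
Annual Bonus Plan — status intern ✓ (not excluded); age 55 ≥ 21 ✓; grade G1 < G5 ✗ → not eligible.

Backup Childcare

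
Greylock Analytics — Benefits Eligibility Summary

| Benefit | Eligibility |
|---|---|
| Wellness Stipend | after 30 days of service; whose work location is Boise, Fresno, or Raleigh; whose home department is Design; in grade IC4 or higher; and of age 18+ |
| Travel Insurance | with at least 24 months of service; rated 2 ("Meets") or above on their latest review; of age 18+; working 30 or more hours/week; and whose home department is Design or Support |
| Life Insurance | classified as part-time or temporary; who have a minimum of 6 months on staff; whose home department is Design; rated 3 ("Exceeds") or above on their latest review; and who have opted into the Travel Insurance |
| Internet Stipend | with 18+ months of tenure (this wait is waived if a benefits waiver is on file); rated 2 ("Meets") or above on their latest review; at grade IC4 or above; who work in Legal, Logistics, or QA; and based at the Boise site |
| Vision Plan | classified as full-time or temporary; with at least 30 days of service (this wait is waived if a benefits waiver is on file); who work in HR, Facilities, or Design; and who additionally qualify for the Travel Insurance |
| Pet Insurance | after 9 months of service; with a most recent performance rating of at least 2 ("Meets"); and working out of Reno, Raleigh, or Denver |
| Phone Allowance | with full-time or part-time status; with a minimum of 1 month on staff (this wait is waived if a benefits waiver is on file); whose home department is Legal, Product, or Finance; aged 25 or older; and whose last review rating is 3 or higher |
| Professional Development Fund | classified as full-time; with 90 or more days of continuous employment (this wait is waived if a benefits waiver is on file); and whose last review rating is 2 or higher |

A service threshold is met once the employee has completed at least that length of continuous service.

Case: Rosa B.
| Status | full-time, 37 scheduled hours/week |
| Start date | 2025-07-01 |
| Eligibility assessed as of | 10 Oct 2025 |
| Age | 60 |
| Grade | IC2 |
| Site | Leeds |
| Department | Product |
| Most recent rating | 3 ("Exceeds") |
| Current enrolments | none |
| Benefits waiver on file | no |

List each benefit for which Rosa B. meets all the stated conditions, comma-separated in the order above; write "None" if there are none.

Service from 2025-07-01 to 10 Oct 2025: 101 days.
Wellness Stipend — service 101 days ≥ 30 days ✓; site Leeds ✗ (not Boise, Fresno, or Raleigh) → not eligible.
Travel Insurance — service 101 days < 24 months (≈720 days) ✗ → not eligible.
Life Insurance — status full-time ✗ (requires part-time or temporary) → not eligible.
Internet Stipend — no waiver, service 101 days < 18 months (≈540 days) ✗ → not eligible.
Vision Plan — status full-time ✓; no waiver, service 101 days ≥ 30 days ✓; dept Product ✗ → not eligible.
Pet Insurance — service 101 days < 9 months (≈270 days) ✗ → not eligible.
Phone Allowance — status full-time ✓; no waiver, service 101 days ≥ 1 month (≈30 days) ✓; dept Product ✓; age 60 ≥ 25 ✓; rating 3 ≥ 3 ✓ → eligible.
Professional Development Fund — status full-time ✓; no waiver, service 101 days ≥ 90 days ✓; rating 3 ≥ 2 ✓ → eligible.

Phone Allowance, Professional Development Fund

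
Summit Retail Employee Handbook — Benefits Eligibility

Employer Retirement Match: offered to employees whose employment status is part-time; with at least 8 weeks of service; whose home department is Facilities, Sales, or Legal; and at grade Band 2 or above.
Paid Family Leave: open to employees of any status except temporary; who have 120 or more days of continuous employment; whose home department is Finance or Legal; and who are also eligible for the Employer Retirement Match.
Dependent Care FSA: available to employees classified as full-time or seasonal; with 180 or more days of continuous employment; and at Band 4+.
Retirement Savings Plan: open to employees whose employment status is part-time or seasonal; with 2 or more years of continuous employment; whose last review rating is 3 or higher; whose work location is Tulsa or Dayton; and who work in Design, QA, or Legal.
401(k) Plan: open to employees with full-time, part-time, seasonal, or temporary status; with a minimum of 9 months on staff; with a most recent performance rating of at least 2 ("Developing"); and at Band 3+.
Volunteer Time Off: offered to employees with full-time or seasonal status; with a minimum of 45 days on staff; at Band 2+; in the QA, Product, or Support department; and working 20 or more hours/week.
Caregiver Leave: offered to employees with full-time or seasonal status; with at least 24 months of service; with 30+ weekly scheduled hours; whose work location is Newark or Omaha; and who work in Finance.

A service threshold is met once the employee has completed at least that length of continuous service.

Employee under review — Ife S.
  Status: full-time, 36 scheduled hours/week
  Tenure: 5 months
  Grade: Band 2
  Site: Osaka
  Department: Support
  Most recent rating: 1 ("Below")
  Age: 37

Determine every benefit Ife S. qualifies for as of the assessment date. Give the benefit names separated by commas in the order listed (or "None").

Employer Retirement Match — status full-time ✗ (requires part-time) → not eligible.
Paid Family Leave — status full-time ✓ (not excluded); service 5 months ≥ 120 days ✓; dept Support ✗ → not eligible.
Dependent Care FSA — status full-time ✓; service 5 months < 180 days ✗ → not eligible.
Retirement Savings Plan — status full-time ✗ (requires part-time or seasonal) → not eligible.
401(k) Plan — status full-time ✓; service 5 months < 9 months ✗ → not eligible.
Volunteer Time Off — status full-time ✓; service 5 months ≥ 45 days ✓; grade Band 2 ≥ Band 2 ✓; dept Support ✓; 36 hrs/wk ≥ 20 ✓ → eligible.
Caregiver Leave — status full-time ✓; service 5 months < 24 months ✗ → not eligible.

Volunteer Time Off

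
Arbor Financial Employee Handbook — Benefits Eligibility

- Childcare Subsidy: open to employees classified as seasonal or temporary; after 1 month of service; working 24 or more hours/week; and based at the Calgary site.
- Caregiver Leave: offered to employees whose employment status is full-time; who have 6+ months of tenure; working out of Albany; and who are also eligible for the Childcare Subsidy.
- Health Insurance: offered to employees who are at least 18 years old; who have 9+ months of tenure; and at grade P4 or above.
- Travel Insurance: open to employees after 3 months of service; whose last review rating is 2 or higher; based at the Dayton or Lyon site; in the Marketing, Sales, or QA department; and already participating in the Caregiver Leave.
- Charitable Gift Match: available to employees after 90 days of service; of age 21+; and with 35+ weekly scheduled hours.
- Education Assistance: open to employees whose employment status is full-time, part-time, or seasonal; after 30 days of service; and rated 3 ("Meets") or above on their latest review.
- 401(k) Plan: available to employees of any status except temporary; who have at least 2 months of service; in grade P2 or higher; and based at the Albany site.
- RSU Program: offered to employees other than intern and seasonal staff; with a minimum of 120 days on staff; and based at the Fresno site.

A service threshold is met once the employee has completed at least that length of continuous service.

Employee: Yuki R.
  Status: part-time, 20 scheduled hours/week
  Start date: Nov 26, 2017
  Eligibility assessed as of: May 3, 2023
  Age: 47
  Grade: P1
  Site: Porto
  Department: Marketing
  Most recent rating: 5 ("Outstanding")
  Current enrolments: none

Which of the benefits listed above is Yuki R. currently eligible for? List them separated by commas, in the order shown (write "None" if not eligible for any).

Service from Nov 26, 2017 to May 3, 2023: 1984 days.
Childcare Subsidy — status part-time ✗ (requires seasonal or temporary) → not eligible.
Caregiver Leave — status part-time ✗ (requires full-time) → not eligible.
Health Insurance — age 47 ≥ 18 ✓; service 1984 days ≥ 9 months (≈270 days) ✓; grade P1 < P4 ✗ → not eligible.
Travel Insurance — service 1984 days ≥ 3 months (≈90 days) ✓; rating 5 ≥ 2 ✓; site Porto ✗ (not Dayton or Lyon) → not eligible.
Charitable Gift Match — service 1984 days ≥ 90 days ✓; age 47 ≥ 21 ✓; 20 hrs/wk < 35 ✗ → not eligible.
Education Assistance — status part-time ✓; service 1984 days ≥ 30 days ✓; rating 5 ≥ 3 ✓ → eligible.
401(k) Plan — status part-time ✓ (not excluded); service 1984 days ≥ 2 months (≈60 days) ✓; grade P1 < P2 ✗ → not eligible.
RSU Program — status part-time ✓ (not excluded); service 1984 days ≥ 120 days ✓; site Porto ✗ (not Fresno) → not eligible.

Education Assistance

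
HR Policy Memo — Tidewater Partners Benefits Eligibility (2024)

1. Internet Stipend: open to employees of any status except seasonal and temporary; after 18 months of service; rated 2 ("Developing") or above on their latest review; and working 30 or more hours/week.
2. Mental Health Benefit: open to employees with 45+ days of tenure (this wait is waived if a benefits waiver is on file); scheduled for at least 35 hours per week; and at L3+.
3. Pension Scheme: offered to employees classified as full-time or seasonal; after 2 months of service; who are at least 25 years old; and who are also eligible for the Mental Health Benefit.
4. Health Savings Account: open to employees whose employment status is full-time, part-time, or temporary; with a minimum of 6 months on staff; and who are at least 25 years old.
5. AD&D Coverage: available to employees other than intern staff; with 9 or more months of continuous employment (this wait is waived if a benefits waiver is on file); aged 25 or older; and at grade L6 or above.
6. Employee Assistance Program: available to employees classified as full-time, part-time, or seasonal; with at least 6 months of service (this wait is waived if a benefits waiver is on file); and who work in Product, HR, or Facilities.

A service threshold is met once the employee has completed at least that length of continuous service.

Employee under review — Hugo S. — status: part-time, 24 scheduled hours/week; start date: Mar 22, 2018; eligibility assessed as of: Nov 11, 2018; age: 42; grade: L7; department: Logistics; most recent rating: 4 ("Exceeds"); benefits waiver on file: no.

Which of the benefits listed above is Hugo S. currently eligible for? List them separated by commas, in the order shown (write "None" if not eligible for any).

Health Savings Account

Service from Mar 22, 2018 to Nov 11, 2018: 234 days.
Internet Stipend — status part-time ✓ (not excluded); service 234 days < 18 months (≈540 days) ✗ → not eligible.
Mental Health Benefit — no waiver, service 234 days ≥ 45 days ✓; 24 hrs/wk < 35 ✗ → not eligible.
Pension Scheme — status part-time ✗ (requires full-time or seasonal) → not eligible.
Health Savings Account — status part-time ✓; service 234 days ≥ 6 months (≈180 days) ✓; age 42 ≥ 25 ✓ → eligible.
AD&D Coverage — status part-time ✓ (not excluded); no waiver, service 234 days < 9 months (≈270 days) ✗ → not eligible.
Employee Assistance Program — status part-time ✓; no waiver, service 234 days ≥ 6 months (≈180 days) ✓; dept Logistics ✗ → not eligible.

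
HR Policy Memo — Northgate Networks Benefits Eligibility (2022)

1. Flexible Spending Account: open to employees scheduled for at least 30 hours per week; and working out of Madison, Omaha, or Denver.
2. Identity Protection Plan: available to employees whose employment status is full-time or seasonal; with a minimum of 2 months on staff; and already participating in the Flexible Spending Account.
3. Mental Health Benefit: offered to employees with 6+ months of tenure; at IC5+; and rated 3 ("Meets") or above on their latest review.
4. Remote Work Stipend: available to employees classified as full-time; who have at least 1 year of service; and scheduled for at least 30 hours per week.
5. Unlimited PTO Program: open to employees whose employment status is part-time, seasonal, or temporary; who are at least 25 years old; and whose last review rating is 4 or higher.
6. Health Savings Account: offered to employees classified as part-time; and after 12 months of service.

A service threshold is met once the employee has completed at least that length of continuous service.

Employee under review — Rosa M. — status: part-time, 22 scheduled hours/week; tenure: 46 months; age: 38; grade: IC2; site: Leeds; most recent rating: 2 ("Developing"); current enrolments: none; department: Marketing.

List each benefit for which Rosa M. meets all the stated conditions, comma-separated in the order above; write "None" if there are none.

Flexible Spending Account — 22 hrs/wk < 30 ✗ → not eligible.
Identity Protection Plan — status part-time ✗ (requires full-time or seasonal) → not eligible.
Mental Health Benefit — service 46 months ≥ 6 months ✓; grade IC2 < IC5 ✗ → not eligible.
Remote Work Stipend — status part-time ✗ (requires full-time) → not eligible.
Unlimited PTO Program — status part-time ✓; age 38 ≥ 25 ✓; rating 2 < 4 ✗ → not eligible.
Health Savings Account — status part-time ✓; service 46 months ≥ 12 months ✓ → eligible.

Health Savings Account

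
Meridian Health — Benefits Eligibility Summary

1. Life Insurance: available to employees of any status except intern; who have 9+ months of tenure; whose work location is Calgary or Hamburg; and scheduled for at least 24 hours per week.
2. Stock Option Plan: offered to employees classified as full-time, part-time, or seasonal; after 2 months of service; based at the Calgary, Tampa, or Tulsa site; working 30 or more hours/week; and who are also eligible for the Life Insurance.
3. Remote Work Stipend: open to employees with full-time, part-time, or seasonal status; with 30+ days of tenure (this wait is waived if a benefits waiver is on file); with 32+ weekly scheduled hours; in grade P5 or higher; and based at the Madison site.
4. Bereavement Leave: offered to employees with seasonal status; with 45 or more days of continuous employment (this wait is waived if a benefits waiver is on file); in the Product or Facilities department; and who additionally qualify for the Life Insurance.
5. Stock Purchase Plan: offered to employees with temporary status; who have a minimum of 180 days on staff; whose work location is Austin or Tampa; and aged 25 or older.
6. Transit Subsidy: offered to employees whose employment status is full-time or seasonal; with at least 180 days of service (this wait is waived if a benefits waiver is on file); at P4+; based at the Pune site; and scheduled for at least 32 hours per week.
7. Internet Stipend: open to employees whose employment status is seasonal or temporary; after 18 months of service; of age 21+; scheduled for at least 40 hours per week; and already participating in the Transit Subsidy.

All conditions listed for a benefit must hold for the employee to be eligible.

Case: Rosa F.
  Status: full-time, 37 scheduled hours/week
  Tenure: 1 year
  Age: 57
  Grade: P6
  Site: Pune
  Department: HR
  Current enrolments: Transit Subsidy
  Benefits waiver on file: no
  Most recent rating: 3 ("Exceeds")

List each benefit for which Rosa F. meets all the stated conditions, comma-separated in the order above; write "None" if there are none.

Life Insurance — status full-time ✓ (not excluded); service 1 year ≥ 9 months (≈270 days) ✓; site Pune ✗ (not Calgary or Hamburg) → not eligible.
Stock Option Plan — status full-time ✓; service 1 year ≥ 2 months (≈60 days) ✓; site Pune ✗ (not Calgary, Tampa, or Tulsa) → not eligible.
Remote Work Stipend — status full-time ✓; no waiver, service 1 year ≥ 30 days ✓; 37 hrs/wk ≥ 32 ✓; grade P6 ≥ P5 ✓; site Pune ✗ (not Madison) → not eligible.
Bereavement Leave — status full-time ✗ (requires seasonal) → not eligible.
Stock Purchase Plan — status full-time ✗ (requires temporary) → not eligible.
Transit Subsidy — status full-time ✓; no waiver, service 1 year ≥ 180 days ✓; grade P6 ≥ P4 ✓; site Pune ✓; 37 hrs/wk ≥ 32 ✓ → eligible.
Internet Stipend — status full-time ✗ (requires seasonal or temporary) → not eligible.

Transit Subsidy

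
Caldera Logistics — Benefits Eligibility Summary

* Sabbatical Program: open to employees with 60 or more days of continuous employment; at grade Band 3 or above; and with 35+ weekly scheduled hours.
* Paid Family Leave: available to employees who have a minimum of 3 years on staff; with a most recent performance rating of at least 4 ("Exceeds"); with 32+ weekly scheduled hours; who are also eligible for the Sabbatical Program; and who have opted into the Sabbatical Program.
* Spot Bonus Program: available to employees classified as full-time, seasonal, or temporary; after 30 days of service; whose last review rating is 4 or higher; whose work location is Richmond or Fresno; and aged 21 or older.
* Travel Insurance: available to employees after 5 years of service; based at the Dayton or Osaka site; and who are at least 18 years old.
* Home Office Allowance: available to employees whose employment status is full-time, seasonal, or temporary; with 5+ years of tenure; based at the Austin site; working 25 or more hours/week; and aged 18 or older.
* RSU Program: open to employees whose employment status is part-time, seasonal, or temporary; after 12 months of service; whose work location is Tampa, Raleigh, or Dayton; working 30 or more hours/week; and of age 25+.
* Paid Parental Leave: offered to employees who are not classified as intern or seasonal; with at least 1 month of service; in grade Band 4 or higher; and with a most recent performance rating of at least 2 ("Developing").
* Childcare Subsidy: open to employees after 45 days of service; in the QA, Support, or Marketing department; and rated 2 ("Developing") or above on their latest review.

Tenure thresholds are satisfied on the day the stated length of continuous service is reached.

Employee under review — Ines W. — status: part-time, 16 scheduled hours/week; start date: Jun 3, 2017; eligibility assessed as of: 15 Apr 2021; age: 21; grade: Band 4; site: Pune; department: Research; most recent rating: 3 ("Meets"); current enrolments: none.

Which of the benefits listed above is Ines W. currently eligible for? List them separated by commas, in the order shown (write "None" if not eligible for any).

Paid Parental Leave

Service from Jun 3, 2017 to 15 Apr 2021: 1412 days.
Sabbatical Program — service 1412 days ≥ 60 days ✓; grade Band 4 ≥ Band 3 ✓; 16 hrs/wk < 35 ✗ → not eligible.
Paid Family Leave — service 1412 days ≥ 3 years (≈1095 days) ✓; rating 3 < 4 ✗ → not eligible.
Spot Bonus Program — status part-time ✗ (requires full-time, seasonal, or temporary) → not eligible.
Travel Insurance — service 1412 days < 5 years (≈1825 days) ✗ → not eligible.
Home Office Allowance — status part-time ✗ (requires full-time, seasonal, or temporary) → not eligible.
RSU Program — status part-time ✓; service 1412 days ≥ 12 months (≈360 days) ✓; site Pune ✗ (not Tampa, Raleigh, or Dayton) → not eligible.
Paid Parental Leave — status part-time ✓ (not excluded); service 1412 days ≥ 1 month (≈30 days) ✓; grade Band 4 ≥ Band 4 ✓; rating 3 ≥ 2 ✓ → eligible.
Childcare Subsidy — service 1412 days ≥ 45 days ✓; dept Research ✗ → not eligible.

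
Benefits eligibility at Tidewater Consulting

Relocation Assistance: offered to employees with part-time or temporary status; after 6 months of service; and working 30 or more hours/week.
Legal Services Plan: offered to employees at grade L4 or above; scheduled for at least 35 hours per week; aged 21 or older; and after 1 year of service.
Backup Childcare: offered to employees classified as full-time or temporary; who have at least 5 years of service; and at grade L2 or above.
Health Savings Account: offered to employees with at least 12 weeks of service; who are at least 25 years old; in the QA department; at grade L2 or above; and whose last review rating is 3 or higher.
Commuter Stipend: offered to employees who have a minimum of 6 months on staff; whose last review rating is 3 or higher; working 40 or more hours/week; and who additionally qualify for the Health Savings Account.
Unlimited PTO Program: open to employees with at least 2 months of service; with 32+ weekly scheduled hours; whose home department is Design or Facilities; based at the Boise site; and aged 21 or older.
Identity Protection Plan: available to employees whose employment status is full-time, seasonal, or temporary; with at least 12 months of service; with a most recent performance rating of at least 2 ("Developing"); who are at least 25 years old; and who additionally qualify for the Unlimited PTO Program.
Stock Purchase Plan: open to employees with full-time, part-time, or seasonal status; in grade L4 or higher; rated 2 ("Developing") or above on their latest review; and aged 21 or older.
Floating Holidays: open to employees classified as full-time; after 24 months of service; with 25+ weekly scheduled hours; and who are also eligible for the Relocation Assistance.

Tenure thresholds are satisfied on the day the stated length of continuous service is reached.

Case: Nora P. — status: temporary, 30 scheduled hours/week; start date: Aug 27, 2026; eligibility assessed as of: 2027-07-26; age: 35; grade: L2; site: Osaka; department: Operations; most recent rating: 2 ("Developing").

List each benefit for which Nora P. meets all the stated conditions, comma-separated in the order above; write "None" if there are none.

Service from Aug 27, 2026 to 2027-07-26: 333 days.
Relocation Assistance — status temporary ✓; service 333 days ≥ 6 months (≈180 days) ✓; 30 hrs/wk ≥ 30 ✓ → eligible.
Legal Services Plan — grade L2 < L4 ✗ → not eligible.
Backup Childcare — status temporary ✓; service 333 days < 5 years (≈1825 days) ✗ → not eligible.
Health Savings Account — service 333 days ≥ 12 weeks (≈84 days) ✓; age 35 ≥ 25 ✓; dept Operations ✗ → not eligible.
Commuter Stipend — service 333 days ≥ 6 months (≈180 days) ✓; rating 2 < 3 ✗ → not eligible.
Unlimited PTO Program — service 333 days ≥ 2 months (≈60 days) ✓; 30 hrs/wk < 32 ✗ → not eligible.
Identity Protection Plan — status temporary ✓; service 333 days < 12 months (≈360 days) ✗ → not eligible.
Stock Purchase Plan — status temporary ✗ (requires full-time, part-time, or seasonal) → not eligible.
Floating Holidays — status temporary ✗ (requires full-time) → not eligible.

Relocation Assistance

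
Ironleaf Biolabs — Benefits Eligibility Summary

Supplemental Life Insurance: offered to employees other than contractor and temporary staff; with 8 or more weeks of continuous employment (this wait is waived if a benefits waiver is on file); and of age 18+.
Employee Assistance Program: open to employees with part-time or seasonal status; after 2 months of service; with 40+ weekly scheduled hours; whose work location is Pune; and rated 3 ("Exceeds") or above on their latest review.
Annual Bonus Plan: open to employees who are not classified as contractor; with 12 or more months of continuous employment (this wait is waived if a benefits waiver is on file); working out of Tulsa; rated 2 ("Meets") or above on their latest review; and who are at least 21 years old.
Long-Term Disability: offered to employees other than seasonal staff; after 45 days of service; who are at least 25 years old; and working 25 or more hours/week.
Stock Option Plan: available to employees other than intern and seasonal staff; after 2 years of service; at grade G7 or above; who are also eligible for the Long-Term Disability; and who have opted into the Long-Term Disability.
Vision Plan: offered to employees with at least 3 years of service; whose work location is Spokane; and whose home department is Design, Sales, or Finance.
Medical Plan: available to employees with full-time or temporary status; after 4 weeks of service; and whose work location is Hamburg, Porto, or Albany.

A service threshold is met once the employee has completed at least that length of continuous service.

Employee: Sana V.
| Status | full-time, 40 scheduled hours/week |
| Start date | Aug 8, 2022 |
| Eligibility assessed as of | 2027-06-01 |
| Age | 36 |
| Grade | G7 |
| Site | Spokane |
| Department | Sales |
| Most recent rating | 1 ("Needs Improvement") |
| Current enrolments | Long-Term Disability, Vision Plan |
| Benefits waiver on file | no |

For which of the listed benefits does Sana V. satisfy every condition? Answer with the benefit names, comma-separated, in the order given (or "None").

Supplemental Life Insurance, Long-Term Disability, Stock Option Plan, Vision Plan

Service from Aug 8, 2022 to 2027-06-01: 1758 days.
Supplemental Life Insurance — status full-time ✓ (not excluded); no waiver, service 1758 days ≥ 8 weeks (≈56 days) ✓; age 36 ≥ 18 ✓ → eligible.
Employee Assistance Program — status full-time ✗ (requires part-time or seasonal) → not eligible.
Annual Bonus Plan — status full-time ✓ (not excluded); no waiver, service 1758 days ≥ 12 months (≈360 days) ✓; site Spokane ✗ (not Tulsa) → not eligible.
Long-Term Disability — status full-time ✓ (not excluded); service 1758 days ≥ 45 days ✓; age 36 ≥ 25 ✓; 40 hrs/wk ≥ 25 ✓ → eligible.
Stock Option Plan — status full-time ✓ (not excluded); service 1758 days ≥ 2 years (≈730 days) ✓; grade G7 ≥ G7 ✓; eligible for Long-Term Disability ✓; enrolled in Long-Term Disability ✓ → eligible.
Vision Plan — service 1758 days ≥ 3 years (≈1095 days) ✓; site Spokane ✓; dept Sales ✓ → eligible.
Medical Plan — status full-time ✓; service 1758 days ≥ 4 weeks (≈28 days) ✓; site Spokane ✗ (not Hamburg, Porto, or Albany) → not eligible.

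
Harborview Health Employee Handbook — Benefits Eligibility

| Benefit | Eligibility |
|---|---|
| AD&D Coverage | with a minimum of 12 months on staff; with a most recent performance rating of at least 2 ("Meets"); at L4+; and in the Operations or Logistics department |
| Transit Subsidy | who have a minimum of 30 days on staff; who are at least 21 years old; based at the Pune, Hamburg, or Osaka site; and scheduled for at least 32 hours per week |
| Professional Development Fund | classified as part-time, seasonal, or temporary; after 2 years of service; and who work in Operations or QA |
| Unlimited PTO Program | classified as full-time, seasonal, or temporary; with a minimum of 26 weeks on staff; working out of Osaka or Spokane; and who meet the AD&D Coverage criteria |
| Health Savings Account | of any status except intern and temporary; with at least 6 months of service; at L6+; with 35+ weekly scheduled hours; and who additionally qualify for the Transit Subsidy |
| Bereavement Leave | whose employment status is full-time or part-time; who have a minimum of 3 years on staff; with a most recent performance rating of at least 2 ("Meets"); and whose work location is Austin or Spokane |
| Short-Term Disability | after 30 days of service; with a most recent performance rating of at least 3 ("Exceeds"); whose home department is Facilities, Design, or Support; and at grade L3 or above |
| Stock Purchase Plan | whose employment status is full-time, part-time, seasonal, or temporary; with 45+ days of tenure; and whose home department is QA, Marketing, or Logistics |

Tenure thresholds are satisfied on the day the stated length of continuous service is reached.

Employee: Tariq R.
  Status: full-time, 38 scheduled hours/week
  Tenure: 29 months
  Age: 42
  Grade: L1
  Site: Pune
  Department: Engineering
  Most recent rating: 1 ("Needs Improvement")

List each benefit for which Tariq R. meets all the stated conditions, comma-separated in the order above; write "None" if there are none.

Transit Subsidy

AD&D Coverage — service 29 months ≥ 12 months ✓; rating 1 < 2 ✗ → not eligible.
Transit Subsidy — service 29 months ≥ 30 days ✓; age 42 ≥ 21 ✓; site Pune ✓; 38 hrs/wk ≥ 32 ✓ → eligible.
Professional Development Fund — status full-time ✗ (requires part-time, seasonal, or temporary) → not eligible.
Unlimited PTO Program — status full-time ✓; service 29 months ≥ 26 weeks (≈182 days) ✓; site Pune ✗ (not Osaka or Spokane) → not eligible.
Health Savings Account — status full-time ✓ (not excluded); service 29 months ≥ 6 months ✓; grade L1 < L6 ✗ → not eligible.
Bereavement Leave — status full-time ✓; service 29 months < 3 years (≈1095 days) ✗ → not eligible.
Short-Term Disability — service 29 months ≥ 30 days ✓; rating 1 < 3 ✗ → not eligible.
Stock Purchase Plan — status full-time ✓; service 29 months ≥ 45 days ✓; dept Engineering ✗ → not eligible.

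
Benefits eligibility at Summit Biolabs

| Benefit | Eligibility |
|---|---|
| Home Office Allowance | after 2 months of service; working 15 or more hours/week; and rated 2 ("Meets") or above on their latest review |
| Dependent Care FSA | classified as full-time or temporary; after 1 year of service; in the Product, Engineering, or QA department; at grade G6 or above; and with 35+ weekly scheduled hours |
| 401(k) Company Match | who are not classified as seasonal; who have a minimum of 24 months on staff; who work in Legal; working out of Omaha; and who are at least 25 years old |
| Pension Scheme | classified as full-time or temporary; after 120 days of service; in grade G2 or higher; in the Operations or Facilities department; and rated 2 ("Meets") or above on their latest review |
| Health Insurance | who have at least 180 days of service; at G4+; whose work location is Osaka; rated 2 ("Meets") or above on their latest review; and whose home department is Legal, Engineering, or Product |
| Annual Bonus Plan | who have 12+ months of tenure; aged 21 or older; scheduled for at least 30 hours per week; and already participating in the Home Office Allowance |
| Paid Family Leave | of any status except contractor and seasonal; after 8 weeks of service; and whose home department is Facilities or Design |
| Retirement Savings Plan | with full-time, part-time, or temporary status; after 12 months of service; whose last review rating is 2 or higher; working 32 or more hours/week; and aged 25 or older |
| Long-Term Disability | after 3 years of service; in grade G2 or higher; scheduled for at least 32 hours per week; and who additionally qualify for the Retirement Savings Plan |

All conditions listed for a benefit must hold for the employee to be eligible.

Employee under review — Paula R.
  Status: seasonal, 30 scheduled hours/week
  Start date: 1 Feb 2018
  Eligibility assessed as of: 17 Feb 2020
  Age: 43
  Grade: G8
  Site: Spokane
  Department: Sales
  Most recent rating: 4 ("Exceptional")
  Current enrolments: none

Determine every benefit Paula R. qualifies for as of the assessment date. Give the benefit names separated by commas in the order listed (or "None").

Service from 1 Feb 2018 to 17 Feb 2020: 746 days.
Home Office Allowance — service 746 days ≥ 2 months (≈60 days) ✓; 30 hrs/wk ≥ 15 ✓; rating 4 ≥ 2 ✓ → eligible.
Dependent Care FSA — status seasonal ✗ (requires full-time or temporary) → not eligible.
401(k) Company Match — status seasonal ✗ (excluded) → not eligible.
Pension Scheme — status seasonal ✗ (requires full-time or temporary) → not eligible.
Health Insurance — service 746 days ≥ 180 days ✓; grade G8 ≥ G4 ✓; site Spokane ✗ (not Osaka) → not eligible.
Annual Bonus Plan — service 746 days ≥ 12 months (≈360 days) ✓; age 43 ≥ 21 ✓; 30 hrs/wk ≥ 30 ✓; not enrolled in Home Office Allowance ✗ → not eligible.
Paid Family Leave — status seasonal ✗ (excluded) → not eligible.
Retirement Savings Plan — status seasonal ✗ (requires full-time, part-time, or temporary) → not eligible.
Long-Term Disability — service 746 days < 3 years (≈1095 days) ✗ → not eligible.

Home Office Allowance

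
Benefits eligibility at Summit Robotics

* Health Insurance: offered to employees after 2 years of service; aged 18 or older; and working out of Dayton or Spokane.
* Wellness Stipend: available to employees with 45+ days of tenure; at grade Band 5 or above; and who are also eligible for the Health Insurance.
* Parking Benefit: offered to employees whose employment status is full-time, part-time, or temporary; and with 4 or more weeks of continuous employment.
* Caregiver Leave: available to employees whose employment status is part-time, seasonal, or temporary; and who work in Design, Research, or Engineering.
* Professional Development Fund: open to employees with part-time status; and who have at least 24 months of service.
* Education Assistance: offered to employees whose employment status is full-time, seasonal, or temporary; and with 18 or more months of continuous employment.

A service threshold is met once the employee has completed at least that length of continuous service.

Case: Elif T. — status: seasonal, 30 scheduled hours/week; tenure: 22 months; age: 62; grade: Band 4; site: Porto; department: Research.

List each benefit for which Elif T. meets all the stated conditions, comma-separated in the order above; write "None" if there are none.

Caregiver Leave, Education Assistance

Health Insurance — service 22 months < 2 years (≈730 days) ✗ → not eligible.
Wellness Stipend — service 22 months ≥ 45 days ✓; grade Band 4 < Band 5 ✗ → not eligible.
Parking Benefit — status seasonal ✗ (requires full-time, part-time, or temporary) → not eligible.
Caregiver Leave — status seasonal ✓; dept Research ✓ → eligible.
Professional Development Fund — status seasonal ✗ (requires part-time) → not eligible.
Education Assistance — status seasonal ✓; service 22 months ≥ 18 months ✓ → eligible.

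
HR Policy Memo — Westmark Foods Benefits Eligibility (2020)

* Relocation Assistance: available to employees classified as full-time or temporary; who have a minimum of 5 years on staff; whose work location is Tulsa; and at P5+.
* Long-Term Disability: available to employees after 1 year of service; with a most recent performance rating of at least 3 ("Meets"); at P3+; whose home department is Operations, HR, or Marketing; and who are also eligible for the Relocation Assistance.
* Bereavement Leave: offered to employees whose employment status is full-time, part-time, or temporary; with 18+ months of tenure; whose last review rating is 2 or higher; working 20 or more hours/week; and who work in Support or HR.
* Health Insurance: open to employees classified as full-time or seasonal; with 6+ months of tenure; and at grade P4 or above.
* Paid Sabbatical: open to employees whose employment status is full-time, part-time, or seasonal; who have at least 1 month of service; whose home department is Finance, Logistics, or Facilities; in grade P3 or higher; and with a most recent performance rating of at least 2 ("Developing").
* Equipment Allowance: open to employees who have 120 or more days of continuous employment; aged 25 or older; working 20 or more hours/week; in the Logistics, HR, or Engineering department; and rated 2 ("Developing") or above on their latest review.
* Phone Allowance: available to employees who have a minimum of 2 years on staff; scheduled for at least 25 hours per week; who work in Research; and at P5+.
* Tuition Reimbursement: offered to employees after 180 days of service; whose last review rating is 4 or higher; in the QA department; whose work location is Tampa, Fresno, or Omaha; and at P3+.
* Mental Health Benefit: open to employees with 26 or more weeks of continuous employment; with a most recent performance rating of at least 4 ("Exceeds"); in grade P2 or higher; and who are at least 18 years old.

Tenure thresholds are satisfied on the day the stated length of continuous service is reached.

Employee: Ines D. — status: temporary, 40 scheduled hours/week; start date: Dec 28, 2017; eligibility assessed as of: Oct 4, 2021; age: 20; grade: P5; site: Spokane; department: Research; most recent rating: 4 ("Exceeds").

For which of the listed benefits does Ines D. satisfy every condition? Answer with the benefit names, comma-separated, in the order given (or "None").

Phone Allowance, Mental Health Benefit

Service from Dec 28, 2017 to Oct 4, 2021: 1376 days.
Relocation Assistance — status temporary ✓; service 1376 days < 5 years (≈1825 days) ✗ → not eligible.
Long-Term Disability — service 1376 days ≥ 1 year (≈365 days) ✓; rating 4 ≥ 3 ✓; grade P5 ≥ P3 ✓; dept Research ✗ → not eligible.
Bereavement Leave — status temporary ✓; service 1376 days ≥ 18 months (≈540 days) ✓; rating 4 ≥ 2 ✓; 40 hrs/wk ≥ 20 ✓; dept Research ✗ → not eligible.
Health Insurance — status temporary ✗ (requires full-time or seasonal) → not eligible.
Paid Sabbatical — status temporary ✗ (requires full-time, part-time, or seasonal) → not eligible.
Equipment Allowance — service 1376 days ≥ 120 days ✓; age 20 < 25 ✗ → not eligible.
Phone Allowance — service 1376 days ≥ 2 years (≈730 days) ✓; 40 hrs/wk ≥ 25 ✓; dept Research ✓; grade P5 ≥ P5 ✓ → eligible.
Tuition Reimbursement — service 1376 days ≥ 180 days ✓; rating 4 ≥ 4 ✓; dept Research ✗ → not eligible.
Mental Health Benefit — service 1376 days ≥ 26 weeks (≈182 days) ✓; rating 4 ≥ 4 ✓; grade P5 ≥ P2 ✓; age 20 ≥ 18 ✓ → eligible.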